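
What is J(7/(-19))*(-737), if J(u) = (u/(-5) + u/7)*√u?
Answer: -1474*I*√133/1805 ≈ -9.4177*I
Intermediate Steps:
J(u) = -2*u^(3/2)/35 (J(u) = (u*(-⅕) + u*(⅐))*√u = (-u/5 + u/7)*√u = (-2*u/35)*√u = -2*u^(3/2)/35)
J(7/(-19))*(-737) = -2*7*√7*(-I*√19/361)/35*(-737) = -2*(-7*I*√133/361)/35*(-737) = -(-2)*I*√133/1805*(-737) = (2*I*√133/1805)*(-737) = -1474*I*√133/1805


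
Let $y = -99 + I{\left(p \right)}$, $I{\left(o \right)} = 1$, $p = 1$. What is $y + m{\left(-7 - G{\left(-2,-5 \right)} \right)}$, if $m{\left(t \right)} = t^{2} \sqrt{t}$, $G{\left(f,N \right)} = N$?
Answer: $-98 + 4 i \sqrt{2} \approx -98.0 + 5.6569 i$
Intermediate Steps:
$m{\left(t \right)} = t^{\frac{5}{2}}$
$y = -98$ ($y = -99 + 1 = -98$)
$y + m{\left(-7 - G{\left(-2,-5 \right)} \right)} = -98 + \left(-7 - -5\right)^{\frac{5}{2}} = -98 + \left(-7 + 5\right)^{\frac{5}{2}} = -98 + \left(-2\right)^{\frac{5}{2}} = -98 + 4 i \sqrt{2}$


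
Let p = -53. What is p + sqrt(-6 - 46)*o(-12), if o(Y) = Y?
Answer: -53 - 24*I*sqrt(13) ≈ -53.0 - 86.533*I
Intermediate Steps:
p + sqrt(-6 - 46)*o(-12) = -53 + sqrt(-6 - 46)*(-12) = -53 + sqrt(-52)*(-12) = -53 + (2*I*sqrt(13))*(-12) = -53 - 24*I*sqrt(13)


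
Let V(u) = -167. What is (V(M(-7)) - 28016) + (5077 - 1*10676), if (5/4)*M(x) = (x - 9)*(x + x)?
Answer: -33782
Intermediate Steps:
M(x) = 8*x*(-9 + x)/5 (M(x) = 4*((x - 9)*(x + x))/5 = 4*((-9 + x)*(2*x))/5 = 4*(2*x*(-9 + x))/5 = 8*x*(-9 + x)/5)
(V(M(-7)) - 28016) + (5077 - 1*10676) = (-167 - 28016) + (5077 - 1*10676) = -28183 + (5077 - 10676) = -28183 - 5599 = -33782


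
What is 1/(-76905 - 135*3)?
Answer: -1/77310 ≈ -1.2935e-5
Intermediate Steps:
1/(-76905 - 135*3) = 1/(-76905 - 405) = 1/(-77310) = -1/77310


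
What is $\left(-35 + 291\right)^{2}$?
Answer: $65536$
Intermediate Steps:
$\left(-35 + 291\right)^{2} = 256^{2} = 65536$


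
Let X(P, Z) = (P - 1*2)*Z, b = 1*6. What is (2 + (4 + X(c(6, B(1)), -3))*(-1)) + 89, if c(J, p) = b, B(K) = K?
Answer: 99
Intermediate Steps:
b = 6
c(J, p) = 6
X(P, Z) = Z*(-2 + P) (X(P, Z) = (P - 2)*Z = (-2 + P)*Z = Z*(-2 + P))
(2 + (4 + X(c(6, B(1)), -3))*(-1)) + 89 = (2 + (4 - 3*(-2 + 6))*(-1)) + 89 = (2 + (4 - 3*4)*(-1)) + 89 = (2 + (4 - 12)*(-1)) + 89 = (2 - 8*(-1)) + 89 = (2 + 8) + 89 = 10 + 89 = 99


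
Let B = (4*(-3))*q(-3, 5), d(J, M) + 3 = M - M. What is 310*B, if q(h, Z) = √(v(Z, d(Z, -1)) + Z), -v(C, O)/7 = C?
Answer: -3720*I*√30 ≈ -20375.0*I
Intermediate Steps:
d(J, M) = -3 (d(J, M) = -3 + (M - M) = -3 + 0 = -3)
v(C, O) = -7*C
q(h, Z) = √6*√(-Z) (q(h, Z) = √(-7*Z + Z) = √(-6*Z) = √6*√(-Z))
B = -12*I*√30 (B = (4*(-3))*(√6*√(-1*5)) = -12*√6*√(-5) = -12*√6*I*√5 = -12*I*√30 ≈ -65.727*I)
310*B = 310*(-12*I*√30) = -3720*I*√30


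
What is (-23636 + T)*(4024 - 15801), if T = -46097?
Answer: 821245541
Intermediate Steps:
(-23636 + T)*(4024 - 15801) = (-23636 - 46097)*(4024 - 15801) = -69733*(-11777) = 821245541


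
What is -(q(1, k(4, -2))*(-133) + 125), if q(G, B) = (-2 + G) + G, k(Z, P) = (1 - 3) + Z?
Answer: -125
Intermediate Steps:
k(Z, P) = -2 + Z
q(G, B) = -2 + 2*G
-(q(1, k(4, -2))*(-133) + 125) = -((-2 + 2*1)*(-133) + 125) = -((-2 + 2)*(-133) + 125) = -(0*(-133) + 125) = -(0 + 125) = -1*125 = -125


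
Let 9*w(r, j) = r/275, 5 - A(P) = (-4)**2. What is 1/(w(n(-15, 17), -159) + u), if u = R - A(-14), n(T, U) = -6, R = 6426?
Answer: 825/5310523 ≈ 0.00015535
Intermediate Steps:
A(P) = -11 (A(P) = 5 - 1*(-4)**2 = 5 - 1*16 = 5 - 16 = -11)
w(r, j) = r/2475 (w(r, j) = (r/275)/9 = r/2475)
u = 6437 (u = 6426 - 1*(-11) = 6426 + 11 = 6437)
1/(w(n(-15, 17), -159) + u) = 1/((1/2475)*(-6) + 6437) = 1/(-2/825 + 6437) = 1/(5310523/825) = 825/5310523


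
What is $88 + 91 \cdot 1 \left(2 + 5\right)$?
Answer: $725$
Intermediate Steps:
$88 + 91 \cdot 1 \left(2 + 5\right) = 88 + 91 \cdot 1 \cdot 7 = 88 + 91 \cdot 7 = 88 + 637 = 725$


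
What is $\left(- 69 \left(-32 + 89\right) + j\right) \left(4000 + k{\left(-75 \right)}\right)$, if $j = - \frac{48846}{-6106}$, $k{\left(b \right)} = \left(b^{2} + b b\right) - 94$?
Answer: $- \frac{181614742056}{3053} \approx -5.9487 \cdot 10^{7}$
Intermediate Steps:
$k{\left(b \right)} = -94 + 2 b^{2}$ ($k{\left(b \right)} = \left(b^{2} + b^{2}\right) - 94 = 2 b^{2} - 94 = -94 + 2 b^{2}$)
$j = \frac{24423}{3053}$ ($j = \left(-48846\right) \left(- \frac{1}{6106}\right) = \frac{24423}{3053} \approx 7.9997$)
$\left(- 69 \left(-32 + 89\right) + j\right) \left(4000 + k{\left(-75 \right)}\right) = \left(- 69 \left(-32 + 89\right) + \frac{24423}{3053}\right) \left(4000 - \left(94 - 2 \left(-75\right)^{2}\right)\right) = \left(\left(-69\right) 57 + \frac{24423}{3053}\right) \left(4000 + \left(-94 + 2 \cdot 5625\right)\right) = \left(-3933 + \frac{24423}{3053}\right) \left(4000 + \left(-94 + 11250\right)\right) = - \frac{11983026 \left(4000 + 11156\right)}{3053} = \left(- \frac{11983026}{3053}\right) 15156 = - \frac{181614742056}{3053}$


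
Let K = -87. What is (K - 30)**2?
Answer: 13689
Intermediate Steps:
(K - 30)**2 = (-87 - 30)**2 = (-117)**2 = 13689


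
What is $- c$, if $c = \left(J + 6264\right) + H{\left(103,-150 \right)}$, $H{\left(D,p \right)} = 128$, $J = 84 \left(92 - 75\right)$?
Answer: $-7820$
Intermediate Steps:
$J = 1428$ ($J = 84 \cdot 17 = 1428$)
$c = 7820$ ($c = \left(1428 + 6264\right) + 128 = 7692 + 128 = 7820$)
$- c = \left(-1\right) 7820 = -7820$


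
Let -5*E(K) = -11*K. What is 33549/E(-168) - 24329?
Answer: -15042579/616 ≈ -24420.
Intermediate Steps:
E(K) = 11*K/5 (E(K) = -(-11)*K/5 = 11*K/5)
33549/E(-168) - 24329 = 33549/(((11/5)*(-168))) - 24329 = 33549/(-1848/5) - 24329 = 33549*(-5/1848) - 24329 = -55915/616 - 24329 = -15042579/616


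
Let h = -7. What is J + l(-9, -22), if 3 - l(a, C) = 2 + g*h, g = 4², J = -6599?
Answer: -6486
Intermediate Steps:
g = 16
l(a, C) = 113 (l(a, C) = 3 - (2 + 16*(-7)) = 3 - (2 - 112) = 3 - 1*(-110) = 3 + 110 = 113)
J + l(-9, -22) = -6599 + 113 = -6486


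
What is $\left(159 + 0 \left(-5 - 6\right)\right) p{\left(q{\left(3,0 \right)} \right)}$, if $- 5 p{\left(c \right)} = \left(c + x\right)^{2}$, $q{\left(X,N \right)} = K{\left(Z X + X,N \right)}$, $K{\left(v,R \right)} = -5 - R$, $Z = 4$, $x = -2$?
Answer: $- \frac{7791}{5} \approx -1558.2$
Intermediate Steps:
$q{\left(X,N \right)} = -5 - N$
$p{\left(c \right)} = - \frac{\left(-2 + c\right)^{2}}{5}$ ($p{\left(c \right)} = - \frac{\left(c - 2\right)^{2}}{5} = - \frac{\left(-2 + c\right)^{2}}{5}$)
$\left(159 + 0 \left(-5 - 6\right)\right) p{\left(q{\left(3,0 \right)} \right)} = \left(159 + 0 \left(-5 - 6\right)\right) \left(- \frac{\left(-2 - 5\right)^{2}}{5}\right) = \left(159 + 0 \left(-11\right)\right) \left(- \frac{\left(-2 + \left(-5 + 0\right)\right)^{2}}{5}\right) = \left(159 + 0\right) \left(- \frac{\left(-2 - 5\right)^{2}}{5}\right) = 159 \left(- \frac{\left(-7\right)^{2}}{5}\right) = 159 \left(\left(- \frac{1}{5}\right) 49\right) = 159 \left(- \frac{49}{5}\right) = - \frac{7791}{5}$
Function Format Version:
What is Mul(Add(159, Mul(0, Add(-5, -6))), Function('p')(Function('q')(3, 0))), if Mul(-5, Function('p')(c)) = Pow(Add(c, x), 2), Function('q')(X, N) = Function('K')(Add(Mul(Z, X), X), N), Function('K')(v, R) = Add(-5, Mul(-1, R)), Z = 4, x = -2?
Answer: Rational(-7791, 5) ≈ -1558.2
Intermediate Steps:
Function('q')(X, N) = Add(-5, Mul(-1, N))
Function('p')(c) = Mul(Rational(-1, 5), Pow(Add(-2, c), 2)) (Function('p')(c) = Mul(Rational(-1, 5), Pow(Add(c, -2), 2)) = Mul(Rational(-1, 5), Pow(Add(-2, c), 2)))
Mul(Add(159, Mul(0, Add(-5, -6))), Function('p')(Function('q')(3, 0))) = Mul(Add(159, Mul(0, Add(-5, -6))), Mul(Rational(-1, 5), Pow(Add(-2, Add(-5, Mul(-1, 0))), 2))) = Mul(Add(159, Mul(0, -11)), Mul(Rational(-1, 5), Pow(Add(-2, Add(-5, 0)), 2))) = Mul(Add(159, 0), Mul(Rational(-1, 5), Pow(Add(-2, -5), 2))) = Mul(159, Mul(Rational(-1, 5), Pow(-7, 2))) = Mul(159, Mul(Rational(-1, 5), 49)) = Mul(159, Rational(-49, 5)) = Rational(-7791, 5)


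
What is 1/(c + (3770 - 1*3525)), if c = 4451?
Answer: 1/4696 ≈ 0.00021295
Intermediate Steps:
1/(c + (3770 - 1*3525)) = 1/(4451 + (3770 - 1*3525)) = 1/(4451 + (3770 - 3525)) = 1/(4451 + 245) = 1/4696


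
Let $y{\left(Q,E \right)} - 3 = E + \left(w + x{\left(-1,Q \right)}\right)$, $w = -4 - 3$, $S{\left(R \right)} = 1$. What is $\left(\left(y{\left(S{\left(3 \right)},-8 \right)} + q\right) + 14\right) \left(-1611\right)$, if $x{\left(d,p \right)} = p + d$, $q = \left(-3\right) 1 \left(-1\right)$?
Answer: $-8055$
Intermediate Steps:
$q = 3$ ($q = \left(-3\right) \left(-1\right) = 3$)
$x{\left(d,p \right)} = d + p$
$w = -7$
$y{\left(Q,E \right)} = -5 + E + Q$ ($y{\left(Q,E \right)} = 3 + \left(E + \left(-7 + \left(-1 + Q\right)\right)\right) = 3 + \left(E + \left(-8 + Q\right)\right) = 3 + \left(-8 + E + Q\right) = -5 + E + Q$)
$\left(\left(y{\left(S{\left(3 \right)},-8 \right)} + q\right) + 14\right) \left(-1611\right) = \left(\left(\left(-5 - 8 + 1\right) + 3\right) + 14\right) \left(-1611\right) = \left(\left(-12 + 3\right) + 14\right) \left(-1611\right) = \left(-9 + 14\right) \left(-1611\right) = 5 \left(-1611\right) = -8055$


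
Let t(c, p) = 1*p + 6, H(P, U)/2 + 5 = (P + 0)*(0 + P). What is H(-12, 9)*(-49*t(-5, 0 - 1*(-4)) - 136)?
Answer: -174028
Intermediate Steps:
H(P, U) = -10 + 2*P² (H(P, U) = -10 + 2*((P + 0)*(0 + P)) = -10 + 2*(P*P) = -10 + 2*P²)
t(c, p) = 6 + p (t(c, p) = p + 6 = 6 + p)
H(-12, 9)*(-49*t(-5, 0 - 1*(-4)) - 136) = (-10 + 2*(-12)²)*(-49*(6 + (0 - 1*(-4))) - 136) = (-10 + 2*144)*(-49*(6 + (0 + 4)) - 136) = (-10 + 288)*(-49*(6 + 4) - 136) = 278*(-49*10 - 136) = 278*(-490 - 136) = 278*(-626) = -174028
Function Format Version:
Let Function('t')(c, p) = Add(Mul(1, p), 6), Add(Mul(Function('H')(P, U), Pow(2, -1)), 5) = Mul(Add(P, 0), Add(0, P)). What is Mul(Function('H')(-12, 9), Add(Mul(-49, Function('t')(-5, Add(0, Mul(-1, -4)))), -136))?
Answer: -174028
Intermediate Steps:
Function('H')(P, U) = Add(-10, Mul(2, Pow(P, 2))) (Function('H')(P, U) = Add(-10, Mul(2, Mul(Add(P, 0), Add(0, P)))) = Add(-10, Mul(2, Mul(P, P))) = Add(-10, Mul(2, Pow(P, 2))))
Function('t')(c, p) = Add(6, p) (Function('t')(c, p) = Add(p, 6) = Add(6, p))
Mul(Function('H')(-12, 9), Add(Mul(-49, Function('t')(-5, Add(0, Mul(-1, -4)))), -136)) = Mul(Add(-10, Mul(2, Pow(-12, 2))), Add(Mul(-49, Add(6, Add(0, Mul(-1, -4)))), -136)) = Mul(Add(-10, Mul(2, 144)), Add(Mul(-49, Add(6, Add(0, 4))), -136)) = Mul(Add(-10, 288), Add(Mul(-49, Add(6, 4)), -136)) = Mul(278, Add(Mul(-49, 10), -136)) = Mul(278, Add(-490, -136)) = Mul(278, -626) = -174028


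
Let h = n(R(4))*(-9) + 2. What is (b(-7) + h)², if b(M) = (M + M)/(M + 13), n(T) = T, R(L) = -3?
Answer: 6400/9 ≈ 711.11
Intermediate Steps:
b(M) = 2*M/(13 + M) (b(M) = (2*M)/(13 + M) = 2*M/(13 + M))
h = 29 (h = -3*(-9) + 2 = 27 + 2 = 29)
(b(-7) + h)² = (2*(-7)/(13 - 7) + 29)² = (2*(-7)/6 + 29)² = (2*(-7)*(⅙) + 29)² = (-7/3 + 29)² = (80/3)² = 6400/9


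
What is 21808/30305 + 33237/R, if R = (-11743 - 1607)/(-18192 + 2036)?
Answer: 18705032498/465025 ≈ 40224.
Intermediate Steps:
R = 6675/8078 (R = -13350/(-16156) = -13350*(-1/16156) = 6675/8078 ≈ 0.82632)
21808/30305 + 33237/R = 21808/30305 + 33237/(6675/8078) = 21808*(1/30305) + 33237*(8078/6675) = 752/1045 + 89496162/2225 = 18705032498/465025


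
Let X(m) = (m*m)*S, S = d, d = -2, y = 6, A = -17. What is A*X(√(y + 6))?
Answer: 408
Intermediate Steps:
S = -2
X(m) = -2*m² (X(m) = (m*m)*(-2) = m²*(-2) = -2*m²)
A*X(√(y + 6)) = -(-34)*(√(6 + 6))² = -(-34)*(√12)² = -(-34)*(2*√3)² = -(-34)*12 = -17*(-24) = 408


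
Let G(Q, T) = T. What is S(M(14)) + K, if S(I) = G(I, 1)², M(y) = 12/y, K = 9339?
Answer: 9340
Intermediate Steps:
S(I) = 1 (S(I) = 1² = 1)
S(M(14)) + K = 1 + 9339 = 9340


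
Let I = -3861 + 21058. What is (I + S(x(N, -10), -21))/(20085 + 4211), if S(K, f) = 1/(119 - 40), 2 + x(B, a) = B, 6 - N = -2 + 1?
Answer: 339641/479846 ≈ 0.70781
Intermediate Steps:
N = 7 (N = 6 - (-2 + 1) = 6 - 1*(-1) = 6 + 1 = 7)
x(B, a) = -2 + B
I = 17197
S(K, f) = 1/79
(I + S(x(N, -10), -21))/(20085 + 4211) = (17197 + 1/79)/(20085 + 4211) = (1358564/79)/24296 = (1358564/79)*(1/24296) = 339641/479846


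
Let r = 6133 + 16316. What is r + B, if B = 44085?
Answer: 66534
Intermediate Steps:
r = 22449
r + B = 22449 + 44085 = 66534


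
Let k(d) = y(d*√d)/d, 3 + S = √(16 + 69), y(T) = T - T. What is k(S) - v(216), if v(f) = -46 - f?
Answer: 262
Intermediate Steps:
y(T) = 0
S = -3 + √85 (S = -3 + √(16 + 69) = -3 + √85 ≈ 6.2195)
k(d) = 0 (k(d) = 0/d = 0)
k(S) - v(216) = 0 - (-46 - 1*216) = 0 - (-46 - 216) = 0 - 1*(-262) = 0 + 262 = 262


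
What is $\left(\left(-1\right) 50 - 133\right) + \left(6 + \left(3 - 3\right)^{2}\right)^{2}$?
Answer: $-147$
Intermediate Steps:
$\left(\left(-1\right) 50 - 133\right) + \left(6 + \left(3 - 3\right)^{2}\right)^{2} = \left(-50 - 133\right) + \left(6 + 0^{2}\right)^{2} = -183 + \left(6 + 0\right)^{2} = -183 + 6^{2} = -183 + 36 = -147$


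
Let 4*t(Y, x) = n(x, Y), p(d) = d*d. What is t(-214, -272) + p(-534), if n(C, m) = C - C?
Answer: 285156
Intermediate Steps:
n(C, m) = 0
p(d) = d²
t(Y, x) = 0 (t(Y, x) = (¼)*0 = 0)
t(-214, -272) + p(-534) = 0 + (-534)² = 0 + 285156 = 285156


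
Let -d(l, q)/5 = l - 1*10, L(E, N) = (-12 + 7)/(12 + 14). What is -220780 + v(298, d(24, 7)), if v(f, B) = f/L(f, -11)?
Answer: -1111648/5 ≈ -2.2233e+5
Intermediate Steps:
L(E, N) = -5/26
d(l, q) = 50 - 5*l (d(l, q) = -5*(l - 1*10) = -5*(l - 10) = -5*(-10 + l) = 50 - 5*l)
v(f, B) = -26*f/5 (v(f, B) = f/(-5/26) = f*(-26/5) = -26*f/5)
-220780 + v(298, d(24, 7)) = -220780 - 26/5*298 = -220780 - 7748/5 = -1111648/5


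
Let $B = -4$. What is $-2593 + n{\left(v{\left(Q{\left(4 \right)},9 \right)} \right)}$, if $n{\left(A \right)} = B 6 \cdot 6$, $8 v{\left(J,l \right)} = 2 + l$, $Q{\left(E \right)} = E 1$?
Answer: $-2737$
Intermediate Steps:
$Q{\left(E \right)} = E$
$v{\left(J,l \right)} = \frac{1}{4} + \frac{l}{8}$ ($v{\left(J,l \right)} = \frac{2 + l}{8} = \frac{1}{4} + \frac{l}{8}$)
$n{\left(A \right)} = -144$ ($n{\left(A \right)} = \left(-4\right) 6 \cdot 6 = \left(-24\right) 6 = -144$)
$-2593 + n{\left(v{\left(Q{\left(4 \right)},9 \right)} \right)} = -2593 - 144 = -2737$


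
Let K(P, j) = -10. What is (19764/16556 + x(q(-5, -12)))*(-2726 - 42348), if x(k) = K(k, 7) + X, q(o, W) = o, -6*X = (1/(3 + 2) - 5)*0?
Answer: 1642902226/4139 ≈ 3.9693e+5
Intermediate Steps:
X = 0 (X = -(1/(3 + 2) - 5)*0/6 = -(1/5 - 5)*0/6 = -(⅕ - 5)*0/6 = -(-4)*0/5 = -⅙*0 = 0)
x(k) = -10 (x(k) = -10 + 0 = -10)
(19764/16556 + x(q(-5, -12)))*(-2726 - 42348) = (19764/16556 - 10)*(-2726 - 42348) = (19764*(1/16556) - 10)*(-45074) = (4941/4139 - 10)*(-45074) = -36449/4139*(-45074) = 1642902226/4139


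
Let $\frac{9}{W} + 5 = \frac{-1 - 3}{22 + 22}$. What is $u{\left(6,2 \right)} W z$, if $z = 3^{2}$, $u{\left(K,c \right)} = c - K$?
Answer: $\frac{891}{14} \approx 63.643$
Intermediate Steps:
$z = 9$
$W = - \frac{99}{56}$ ($W = \frac{9}{-5 + \frac{-1 - 3}{22 + 22}} = \frac{9}{-5 - \frac{4}{44}} = \frac{9}{-5 - \frac{1}{11}} = \frac{9}{- \frac{56}{11}} = 9 \left(- \frac{11}{56}\right) = - \frac{99}{56} \approx -1.7679$)
$u{\left(6,2 \right)} W z = \left(2 - 6\right) \left(- \frac{99}{56}\right) 9 = \left(-4\right) \left(- \frac{99}{56}\right) 9 = \frac{99}{14} \cdot 9 = \frac{891}{14}$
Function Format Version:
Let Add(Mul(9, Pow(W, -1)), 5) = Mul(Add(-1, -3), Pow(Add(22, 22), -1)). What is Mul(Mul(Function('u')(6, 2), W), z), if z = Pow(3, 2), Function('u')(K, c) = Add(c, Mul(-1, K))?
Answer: Rational(891, 14) ≈ 63.643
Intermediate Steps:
z = 9
W = Rational(-99, 56) (W = Mul(9, Pow(Add(-5, Mul(Add(-1, -3), Pow(Add(22, 22), -1))), -1)) = Mul(9, Pow(Add(-5, Mul(-4, Pow(44, -1))), -1)) = Mul(9, Pow(Add(-5, Mul(-4, Rational(1, 44))), -1)) = Mul(9, Pow(Add(-5, Rational(-1, 11)), -1)) = Mul(9, Pow(Rational(-56, 11), -1)) = Mul(9, Rational(-11, 56)) = Rational(-99, 56) ≈ -1.7679)
Mul(Mul(Function('u')(6, 2), W), z) = Mul(Mul(Add(2, Mul(-1, 6)), Rational(-99, 56)), 9) = Mul(Mul(Add(2, -6), Rational(-99, 56)), 9) = Mul(Mul(-4, Rational(-99, 56)), 9) = Mul(Rational(99, 14), 9) = Rational(891, 14)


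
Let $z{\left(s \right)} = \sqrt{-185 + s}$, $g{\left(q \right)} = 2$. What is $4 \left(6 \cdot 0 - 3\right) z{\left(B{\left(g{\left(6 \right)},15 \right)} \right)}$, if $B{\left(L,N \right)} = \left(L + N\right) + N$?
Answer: $- 36 i \sqrt{17} \approx - 148.43 i$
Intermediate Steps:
$B{\left(L,N \right)} = L + 2 N$
$4 \left(6 \cdot 0 - 3\right) z{\left(B{\left(g{\left(6 \right)},15 \right)} \right)} = 4 \left(6 \cdot 0 - 3\right) \sqrt{-185 + \left(2 + 2 \cdot 15\right)} = 4 \left(0 - 3\right) \sqrt{-185 + \left(2 + 30\right)} = 4 \left(-3\right) \sqrt{-185 + 32} = - 12 \sqrt{-153} = - 12 \cdot 3 i \sqrt{17} = - 36 i \sqrt{17}$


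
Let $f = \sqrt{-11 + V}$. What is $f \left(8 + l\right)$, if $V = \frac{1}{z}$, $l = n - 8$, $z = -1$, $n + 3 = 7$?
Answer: $8 i \sqrt{3} \approx 13.856 i$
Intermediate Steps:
$n = 4$ ($n = -3 + 7 = 4$)
$l = -4$ ($l = 4 - 8 = -4$)
$V = -1$ ($V = \frac{1}{-1} = -1$)
$f = 2 i \sqrt{3}$ ($f = \sqrt{-11 - 1} = \sqrt{-12} = 2 i \sqrt{3} \approx 3.4641 i$)
$f \left(8 + l\right) = 2 i \sqrt{3} \left(8 - 4\right) = 2 i \sqrt{3} \cdot 4 = 8 i \sqrt{3}$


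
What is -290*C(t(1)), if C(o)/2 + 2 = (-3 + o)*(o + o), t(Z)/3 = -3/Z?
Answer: -124120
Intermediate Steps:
t(Z) = -9/Z (t(Z) = 3*(-3/Z) = -9/Z)
C(o) = -4 + 4*o*(-3 + o) (C(o) = -4 + 2*((-3 + o)*(o + o)) = -4 + 2*((-3 + o)*(2*o)) = -4 + 2*(2*o*(-3 + o)) = -4 + 4*o*(-3 + o))
-290*C(t(1)) = -290*(-4 - (-108)/1 + 4*(-9/1)²) = -290*(-4 - (-108) + 4*(-9*1)²) = -290*(-4 - 12*(-9) + 4*(-9)²) = -290*(-4 + 108 + 4*81) = -290*(-4 + 108 + 324) = -290*428 = -124120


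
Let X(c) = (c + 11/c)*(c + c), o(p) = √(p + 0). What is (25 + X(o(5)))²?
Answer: 3249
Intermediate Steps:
o(p) = √p
X(c) = 2*c*(c + 11/c) (X(c) = (c + 11/c)*(2*c) = 2*c*(c + 11/c))
(25 + X(o(5)))² = (25 + (22 + 2*(√5)²))² = (25 + (22 + 2*5))² = (25 + (22 + 10))² = (25 + 32)² = 57² = 3249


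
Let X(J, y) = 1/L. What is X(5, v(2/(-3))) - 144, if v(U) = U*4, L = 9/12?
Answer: -428/3 ≈ -142.67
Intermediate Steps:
L = ¾ (L = 9*(1/12) = ¾ ≈ 0.75000)
v(U) = 4*U
X(J, y) = 4/3 (X(J, y) = 1/(¾) = 4/3)
X(5, v(2/(-3))) - 144 = 4/3 - 144 = -428/3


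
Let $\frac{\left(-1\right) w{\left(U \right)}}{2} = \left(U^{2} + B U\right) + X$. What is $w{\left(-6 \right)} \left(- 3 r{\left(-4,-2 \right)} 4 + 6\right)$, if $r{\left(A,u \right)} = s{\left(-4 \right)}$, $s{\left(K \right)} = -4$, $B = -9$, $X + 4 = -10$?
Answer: $-8208$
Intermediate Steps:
$X = -14$ ($X = -4 - 10 = -14$)
$r{\left(A,u \right)} = -4$
$w{\left(U \right)} = 28 - 2 U^{2} + 18 U$ ($w{\left(U \right)} = - 2 \left(\left(U^{2} - 9 U\right) - 14\right) = - 2 \left(-14 + U^{2} - 9 U\right) = 28 - 2 U^{2} + 18 U$)
$w{\left(-6 \right)} \left(- 3 r{\left(-4,-2 \right)} 4 + 6\right) = \left(28 - 2 \left(-6\right)^{2} + 18 \left(-6\right)\right) \left(\left(-3\right) \left(-4\right) 4 + 6\right) = \left(28 - 72 - 108\right) \left(12 \cdot 4 + 6\right) = \left(28 - 72 - 108\right) \left(48 + 6\right) = \left(-152\right) 54 = -8208$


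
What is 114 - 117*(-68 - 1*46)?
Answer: 13452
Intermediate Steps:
114 - 117*(-68 - 1*46) = 114 - 117*(-68 - 46) = 114 - 117*(-114) = 114 + 13338 = 13452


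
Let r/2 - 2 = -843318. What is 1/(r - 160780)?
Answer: -1/1847412 ≈ -5.4130e-7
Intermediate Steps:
r = -1686632 (r = 4 + 2*(-843318) = 4 - 1686636 = -1686632)
1/(r - 160780) = 1/(-1686632 - 160780) = 1/(-1847412) = -1/1847412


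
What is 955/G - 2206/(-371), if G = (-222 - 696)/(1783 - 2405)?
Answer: 111201409/170289 ≈ 653.02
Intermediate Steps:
G = 459/311 (G = -918/(-622) = -918*(-1/622) = 459/311 ≈ 1.4759)
955/G - 2206/(-371) = 955/(459/311) - 2206/(-371) = 955*(311/459) - 2206*(-1/371) = 297005/459 + 2206/371 = 111201409/170289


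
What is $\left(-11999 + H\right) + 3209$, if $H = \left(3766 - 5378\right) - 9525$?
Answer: $-19927$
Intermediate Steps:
$H = -11137$ ($H = -1612 - 9525 = -11137$)
$\left(-11999 + H\right) + 3209 = \left(-11999 - 11137\right) + 3209 = -23136 + 3209 = -19927$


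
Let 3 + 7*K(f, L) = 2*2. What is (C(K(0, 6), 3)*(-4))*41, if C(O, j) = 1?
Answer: -164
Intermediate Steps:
K(f, L) = ⅐ (K(f, L) = -3/7 + (2*2)/7 = -3/7 + (⅐)*4 = -3/7 + 4/7 = ⅐)
(C(K(0, 6), 3)*(-4))*41 = (1*(-4))*41 = -4*41 = -164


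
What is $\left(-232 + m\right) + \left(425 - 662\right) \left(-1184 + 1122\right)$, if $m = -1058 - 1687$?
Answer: $11717$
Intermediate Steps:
$m = -2745$ ($m = -1058 - 1687 = -2745$)
$\left(-232 + m\right) + \left(425 - 662\right) \left(-1184 + 1122\right) = \left(-232 - 2745\right) + \left(425 - 662\right) \left(-1184 + 1122\right) = -2977 - -14694 = -2977 + 14694 = 11717$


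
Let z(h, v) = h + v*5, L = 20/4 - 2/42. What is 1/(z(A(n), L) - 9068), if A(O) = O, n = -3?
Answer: -21/189971 ≈ -0.00011054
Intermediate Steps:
L = 104/21 (L = 20*(¼) - 2*1/42 = 5 - 1/21 = 104/21 ≈ 4.9524)
z(h, v) = h + 5*v
1/(z(A(n), L) - 9068) = 1/((-3 + 5*(104/21)) - 9068) = 1/((-3 + 520/21) - 9068) = 1/(457/21 - 9068) = 1/(-189971/21) = -21/189971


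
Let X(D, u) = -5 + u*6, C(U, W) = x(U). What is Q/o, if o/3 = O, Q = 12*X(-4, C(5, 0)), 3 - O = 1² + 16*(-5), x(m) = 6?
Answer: 62/41 ≈ 1.5122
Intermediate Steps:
C(U, W) = 6
X(D, u) = -5 + 6*u
O = 82 (O = 3 - (1² + 16*(-5)) = 3 - (1 - 80) = 3 - 1*(-79) = 3 + 79 = 82)
Q = 372 (Q = 12*(-5 + 6*6) = 12*(-5 + 36) = 12*31 = 372)
o = 246 (o = 3*82 = 246)
Q/o = 372/246 = 372*(1/246) = 62/41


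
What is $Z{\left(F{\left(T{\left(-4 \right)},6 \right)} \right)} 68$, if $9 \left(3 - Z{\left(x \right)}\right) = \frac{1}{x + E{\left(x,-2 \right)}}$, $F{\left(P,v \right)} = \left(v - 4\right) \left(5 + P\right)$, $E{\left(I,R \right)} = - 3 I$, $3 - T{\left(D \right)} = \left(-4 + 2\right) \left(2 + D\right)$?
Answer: $\frac{7361}{36} \approx 204.47$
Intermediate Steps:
$T{\left(D \right)} = 7 + 2 D$ ($T{\left(D \right)} = 3 - \left(-4 + 2\right) \left(2 + D\right) = 3 - - 2 \left(2 + D\right) = 3 - \left(-4 - 2 D\right) = 3 + \left(4 + 2 D\right) = 7 + 2 D$)
$F{\left(P,v \right)} = \left(-4 + v\right) \left(5 + P\right)$
$Z{\left(x \right)} = 3 + \frac{1}{18 x}$ ($Z{\left(x \right)} = 3 - \frac{1}{9 \left(x - 3 x\right)} = 3 - \frac{1}{9 \left(- 2 x\right)} = 3 - \frac{\left(- \frac{1}{2}\right) \frac{1}{x}}{9} = 3 + \frac{1}{18 x}$)
$Z{\left(F{\left(T{\left(-4 \right)},6 \right)} \right)} 68 = \left(3 + \frac{1}{18 \left(-20 - 4 \left(7 + 2 \left(-4\right)\right) + 5 \cdot 6 + \left(7 + 2 \left(-4\right)\right) 6\right)}\right) 68 = \left(3 + \frac{1}{18 \left(-20 - 4 \left(7 - 8\right) + 30 + \left(7 - 8\right) 6\right)}\right) 68 = \left(3 + \frac{1}{18 \left(-20 - -4 + 30 - 6\right)}\right) 68 = \left(3 + \frac{1}{18 \left(-20 + 4 + 30 - 6\right)}\right) 68 = \left(3 + \frac{1}{18 \cdot 8}\right) 68 = \left(3 + \frac{1}{18} \cdot \frac{1}{8}\right) 68 = \left(3 + \frac{1}{144}\right) 68 = \frac{433}{144} \cdot 68 = \frac{7361}{36}$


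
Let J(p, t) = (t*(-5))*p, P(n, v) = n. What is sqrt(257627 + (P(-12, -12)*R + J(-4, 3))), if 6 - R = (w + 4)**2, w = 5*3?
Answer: sqrt(261947) ≈ 511.81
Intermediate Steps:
w = 15
J(p, t) = -5*p*t (J(p, t) = (-5*t)*p = -5*p*t)
R = -355 (R = 6 - (15 + 4)**2 = 6 - 1*19**2 = 6 - 1*361 = 6 - 361 = -355)
sqrt(257627 + (P(-12, -12)*R + J(-4, 3))) = sqrt(257627 + (-12*(-355) - 5*(-4)*3)) = sqrt(257627 + (4260 + 60)) = sqrt(257627 + 4320) = sqrt(261947)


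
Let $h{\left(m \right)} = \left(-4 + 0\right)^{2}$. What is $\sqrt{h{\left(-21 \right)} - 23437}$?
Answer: $i \sqrt{23421} \approx 153.04 i$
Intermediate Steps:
$h{\left(m \right)} = 16$ ($h{\left(m \right)} = \left(-4\right)^{2} = 16$)
$\sqrt{h{\left(-21 \right)} - 23437} = \sqrt{16 - 23437} = \sqrt{-23421} = i \sqrt{23421}$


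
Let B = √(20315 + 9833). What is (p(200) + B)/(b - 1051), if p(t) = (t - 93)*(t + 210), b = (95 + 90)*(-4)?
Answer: -43870/1791 - 2*√7537/1791 ≈ -24.592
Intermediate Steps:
b = -740 (b = 185*(-4) = -740)
p(t) = (-93 + t)*(210 + t)
B = 2*√7537 (B = √30148 = 2*√7537 ≈ 173.63)
(p(200) + B)/(b - 1051) = ((-19530 + 200² + 117*200) + 2*√7537)/(-740 - 1051) = ((-19530 + 40000 + 23400) + 2*√7537)/(-1791) = (43870 + 2*√7537)*(-1/1791) = -43870/1791 - 2*√7537/1791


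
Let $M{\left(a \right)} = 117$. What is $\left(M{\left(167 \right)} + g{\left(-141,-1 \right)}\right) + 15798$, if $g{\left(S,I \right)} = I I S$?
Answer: $15774$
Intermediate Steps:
$g{\left(S,I \right)} = S I^{2}$ ($g{\left(S,I \right)} = I^{2} S = S I^{2}$)
$\left(M{\left(167 \right)} + g{\left(-141,-1 \right)}\right) + 15798 = \left(117 - 141 \left(-1\right)^{2}\right) + 15798 = \left(117 - 141\right) + 15798 = -24 + 15798 = 15774$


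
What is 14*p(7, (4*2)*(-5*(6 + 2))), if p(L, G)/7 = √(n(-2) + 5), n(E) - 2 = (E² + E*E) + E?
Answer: 98*√13 ≈ 353.34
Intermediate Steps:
n(E) = 2 + E + 2*E² (n(E) = 2 + ((E² + E*E) + E) = 2 + ((E² + E²) + E) = 2 + (2*E² + E) = 2 + (E + 2*E²) = 2 + E + 2*E²)
p(L, G) = 7*√13 (p(L, G) = 7*√((2 - 2 + 2*(-2)²) + 5) = 7*√((2 - 2 + 2*4) + 5) = 7*√((2 - 2 + 8) + 5) = 7*√(8 + 5) = 7*√13)
14*p(7, (4*2)*(-5*(6 + 2))) = 14*(7*√13) = 98*√13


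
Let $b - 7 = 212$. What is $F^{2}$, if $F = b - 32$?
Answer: $34969$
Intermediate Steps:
$b = 219$ ($b = 7 + 212 = 219$)
$F = 187$ ($F = 219 - 32 = 187$)
$F^{2} = 187^{2} = 34969$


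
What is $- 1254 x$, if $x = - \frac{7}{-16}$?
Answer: $- \frac{4389}{8} \approx -548.63$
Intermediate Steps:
$x = \frac{7}{16}$ ($x = \left(-7\right) \left(- \frac{1}{16}\right) = \frac{7}{16} \approx 0.4375$)
$- 1254 x = \left(-1254\right) \frac{7}{16} = - \frac{4389}{8}$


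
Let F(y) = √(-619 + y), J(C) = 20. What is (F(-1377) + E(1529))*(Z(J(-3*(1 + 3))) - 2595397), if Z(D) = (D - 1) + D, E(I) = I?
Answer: -3968302382 - 5190716*I*√499 ≈ -3.9683e+9 - 1.1595e+8*I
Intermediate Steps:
Z(D) = -1 + 2*D (Z(D) = (-1 + D) + D = -1 + 2*D)
(F(-1377) + E(1529))*(Z(J(-3*(1 + 3))) - 2595397) = (√(-619 - 1377) + 1529)*((-1 + 2*20) - 2595397) = (√(-1996) + 1529)*((-1 + 40) - 2595397) = (2*I*√499 + 1529)*(39 - 2595397) = (1529 + 2*I*√499)*(-2595358) = -3968302382 - 5190716*I*√499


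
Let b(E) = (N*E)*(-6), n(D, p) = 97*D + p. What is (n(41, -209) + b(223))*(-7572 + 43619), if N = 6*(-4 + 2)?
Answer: 714595728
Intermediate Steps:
n(D, p) = p + 97*D
N = -12 (N = 6*(-2) = -12)
b(E) = 72*E (b(E) = -12*E*(-6) = 72*E)
(n(41, -209) + b(223))*(-7572 + 43619) = ((-209 + 97*41) + 72*223)*(-7572 + 43619) = ((-209 + 3977) + 16056)*36047 = (3768 + 16056)*36047 = 19824*36047 = 714595728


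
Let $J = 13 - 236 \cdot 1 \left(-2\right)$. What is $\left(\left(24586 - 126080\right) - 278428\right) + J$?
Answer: $-379437$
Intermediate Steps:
$J = 485$ ($J = 13 - -472 = 13 + 472 = 485$)
$\left(\left(24586 - 126080\right) - 278428\right) + J = \left(\left(24586 - 126080\right) - 278428\right) + 485 = \left(-101494 - 278428\right) + 485 = -379922 + 485 = -379437$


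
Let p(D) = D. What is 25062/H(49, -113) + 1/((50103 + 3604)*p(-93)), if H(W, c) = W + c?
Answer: -62589224813/159832032 ≈ -391.59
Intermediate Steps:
25062/H(49, -113) + 1/((50103 + 3604)*p(-93)) = 25062/(49 - 113) + 1/((50103 + 3604)*(-93)) = 25062/(-64) - 1/93/53707 = 25062*(-1/64) + (1/53707)*(-1/93) = -12531/32 - 1/4994751 = -62589224813/159832032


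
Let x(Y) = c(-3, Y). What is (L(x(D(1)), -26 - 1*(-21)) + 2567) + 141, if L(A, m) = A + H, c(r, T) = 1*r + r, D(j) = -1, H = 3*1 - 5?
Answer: 2700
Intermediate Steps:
H = -2 (H = 3 - 5 = -2)
c(r, T) = 2*r (c(r, T) = r + r = 2*r)
x(Y) = -6 (x(Y) = 2*(-3) = -6)
L(A, m) = -2 + A (L(A, m) = A - 2 = -2 + A)
(L(x(D(1)), -26 - 1*(-21)) + 2567) + 141 = ((-2 - 6) + 2567) + 141 = (-8 + 2567) + 141 = 2559 + 141 = 2700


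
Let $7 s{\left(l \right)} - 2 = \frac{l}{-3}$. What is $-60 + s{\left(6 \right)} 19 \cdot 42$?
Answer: $-60$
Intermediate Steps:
$s{\left(l \right)} = \frac{2}{7} - \frac{l}{21}$ ($s{\left(l \right)} = \frac{2}{7} + \frac{l \frac{1}{-3}}{7} = \frac{2}{7} + \frac{l \left(- \frac{1}{3}\right)}{7} = \frac{2}{7} + \frac{\left(- \frac{1}{3}\right) l}{7} = \frac{2}{7} - \frac{l}{21}$)
$-60 + s{\left(6 \right)} 19 \cdot 42 = -60 + \left(\frac{2}{7} - \frac{2}{7}\right) 19 \cdot 42 = -60 + 0 \cdot 19 \cdot 42 = -60 + 0 \cdot 42 = -60 + 0 = -60$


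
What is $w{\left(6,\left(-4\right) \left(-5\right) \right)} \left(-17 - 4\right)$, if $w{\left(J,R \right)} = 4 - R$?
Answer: $336$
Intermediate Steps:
$w{\left(6,\left(-4\right) \left(-5\right) \right)} \left(-17 - 4\right) = \left(4 - \left(-4\right) \left(-5\right)\right) \left(-17 - 4\right) = \left(4 - 20\right) \left(-21\right) = \left(-16\right) \left(-21\right) = 336$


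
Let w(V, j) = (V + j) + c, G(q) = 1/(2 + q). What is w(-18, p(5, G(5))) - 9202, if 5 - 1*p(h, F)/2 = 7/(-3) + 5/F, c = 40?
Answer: -27706/3 ≈ -9235.3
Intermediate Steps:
p(h, F) = 44/3 - 10/F (p(h, F) = 10 - 2*(7/(-3) + 5/F) = 10 - 2*(7*(-⅓) + 5/F) = 10 - 2*(-7/3 + 5/F) = 10 + (14/3 - 10/F) = 44/3 - 10/F)
w(V, j) = 40 + V + j (w(V, j) = (V + j) + 40 = 40 + V + j)
w(-18, p(5, G(5))) - 9202 = (40 - 18 + (44/3 - 10/(1/(2 + 5)))) - 9202 = (40 - 18 + (44/3 - 10/(1/7))) - 9202 = (40 - 18 + (44/3 - 10/⅐)) - 9202 = (40 - 18 + (44/3 - 10*7)) - 9202 = (40 - 18 + (44/3 - 70)) - 9202 = (40 - 18 - 166/3) - 9202 = -100/3 - 9202 = -27706/3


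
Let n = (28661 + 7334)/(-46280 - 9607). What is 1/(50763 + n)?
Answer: 55887/2836955786 ≈ 1.9700e-5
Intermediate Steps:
n = -35995/55887 (n = 35995/(-55887) = 35995*(-1/55887) = -35995/55887 ≈ -0.64407)
1/(50763 + n) = 1/(50763 - 35995/55887) = 1/(2836955786/55887) = 55887/2836955786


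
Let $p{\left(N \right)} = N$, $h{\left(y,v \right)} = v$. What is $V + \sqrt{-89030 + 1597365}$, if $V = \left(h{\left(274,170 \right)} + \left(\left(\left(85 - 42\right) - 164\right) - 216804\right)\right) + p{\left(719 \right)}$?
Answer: $-216036 + \sqrt{1508335} \approx -2.1481 \cdot 10^{5}$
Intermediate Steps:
$V = -216036$ ($V = \left(170 + \left(\left(\left(85 - 42\right) - 164\right) - 216804\right)\right) + 719 = \left(170 + \left(\left(43 - 164\right) - 216804\right)\right) + 719 = \left(170 - 216925\right) + 719 = -216755 + 719 = -216036$)
$V + \sqrt{-89030 + 1597365} = -216036 + \sqrt{-89030 + 1597365} = -216036 + \sqrt{1508335}$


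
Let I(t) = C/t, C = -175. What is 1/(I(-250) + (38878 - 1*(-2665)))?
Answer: 10/415437 ≈ 2.4071e-5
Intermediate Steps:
I(t) = -175/t
1/(I(-250) + (38878 - 1*(-2665))) = 1/(-175/(-250) + (38878 - 1*(-2665))) = 1/(-175*(-1/250) + (38878 + 2665)) = 1/(7/10 + 41543) = 1/(415437/10) = 10/415437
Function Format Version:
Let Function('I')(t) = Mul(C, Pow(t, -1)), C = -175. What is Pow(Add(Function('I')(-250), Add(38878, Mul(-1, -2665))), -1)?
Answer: Rational(10, 415437) ≈ 2.4071e-5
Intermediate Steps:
Function('I')(t) = Mul(-175, Pow(t, -1))
Pow(Add(Function('I')(-250), Add(38878, Mul(-1, -2665))), -1) = Pow(Add(Mul(-175, Pow(-250, -1)), Add(38878, Mul(-1, -2665))), -1) = Pow(Add(Mul(-175, Rational(-1, 250)), Add(38878, 2665)), -1) = Pow(Add(Rational(7, 10), 41543), -1) = Pow(Rational(415437, 10), -1) = Rational(10, 415437)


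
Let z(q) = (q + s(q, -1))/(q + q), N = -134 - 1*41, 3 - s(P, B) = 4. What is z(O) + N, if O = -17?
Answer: -2966/17 ≈ -174.47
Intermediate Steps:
s(P, B) = -1 (s(P, B) = 3 - 1*4 = 3 - 4 = -1)
N = -175 (N = -134 - 41 = -175)
z(q) = (-1 + q)/(2*q) (z(q) = (q - 1)/(q + q) = (-1 + q)/((2*q)) = (-1 + q)*(1/(2*q)) = (-1 + q)/(2*q))
z(O) + N = (1/2)*(-1 - 17)/(-17) - 175 = (1/2)*(-1/17)*(-18) - 175 = 9/17 - 175 = -2966/17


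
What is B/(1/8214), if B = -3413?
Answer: -28034382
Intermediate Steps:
B/(1/8214) = -3413/(1/8214) = -3413/1/8214 = -3413*8214 = -28034382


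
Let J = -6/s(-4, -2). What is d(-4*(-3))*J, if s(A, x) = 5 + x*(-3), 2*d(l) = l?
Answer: -36/11 ≈ -3.2727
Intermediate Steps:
d(l) = l/2
s(A, x) = 5 - 3*x
J = -6/11 (J = -6/(5 - 3*(-2)) = -6/(5 + 6) = -6/11 ≈ -0.54545)
d(-4*(-3))*J = ((-4*(-3))/2)*(-6/11) = ((½)*12)*(-6/11) = 6*(-6/11) = -36/11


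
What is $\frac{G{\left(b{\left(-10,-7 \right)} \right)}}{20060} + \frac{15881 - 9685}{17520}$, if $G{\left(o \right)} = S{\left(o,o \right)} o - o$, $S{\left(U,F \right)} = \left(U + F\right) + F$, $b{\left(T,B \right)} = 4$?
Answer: $\frac{1563283}{4393140} \approx 0.35585$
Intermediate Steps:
$S{\left(U,F \right)} = U + 2 F$ ($S{\left(U,F \right)} = \left(F + U\right) + F = U + 2 F$)
$G{\left(o \right)} = - o + 3 o^{2}$ ($G{\left(o \right)} = \left(o + 2 o\right) o - o = 3 o o - o = 3 o^{2} - o = - o + 3 o^{2}$)
$\frac{G{\left(b{\left(-10,-7 \right)} \right)}}{20060} + \frac{15881 - 9685}{17520} = \frac{4 \left(-1 + 3 \cdot 4\right)}{20060} + \frac{15881 - 9685}{17520} = 4 \left(-1 + 12\right) \frac{1}{20060} + 6196 \cdot \frac{1}{17520} = 4 \cdot 11 \cdot \frac{1}{20060} + \frac{1549}{4380} = 44 \cdot \frac{1}{20060} + \frac{1549}{4380} = \frac{11}{5015} + \frac{1549}{4380} = \frac{1563283}{4393140}$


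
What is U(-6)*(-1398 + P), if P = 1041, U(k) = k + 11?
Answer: -1785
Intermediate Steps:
U(k) = 11 + k
U(-6)*(-1398 + P) = (11 - 6)*(-1398 + 1041) = 5*(-357) = -1785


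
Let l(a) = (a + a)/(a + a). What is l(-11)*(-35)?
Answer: -35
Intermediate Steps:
l(a) = 1 (l(a) = (2*a)/((2*a)) = (2*a)*(1/(2*a)) = 1)
l(-11)*(-35) = 1*(-35) = -35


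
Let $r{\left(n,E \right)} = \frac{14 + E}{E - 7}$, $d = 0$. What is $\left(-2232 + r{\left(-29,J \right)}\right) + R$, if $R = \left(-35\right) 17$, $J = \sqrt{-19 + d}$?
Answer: $- \frac{192315}{68} - \frac{21 i \sqrt{19}}{68} \approx -2828.2 - 1.3461 i$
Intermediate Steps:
$J = i \sqrt{19}$ ($J = \sqrt{-19 + 0} = \sqrt{-19} = i \sqrt{19} \approx 4.3589 i$)
$R = -595$
$r{\left(n,E \right)} = \frac{14 + E}{-7 + E}$
$\left(-2232 + r{\left(-29,J \right)}\right) + R = \left(-2232 + \frac{14 + i \sqrt{19}}{-7 + i \sqrt{19}}\right) - 595 = -2827 + \frac{14 + i \sqrt{19}}{-7 + i \sqrt{19}}$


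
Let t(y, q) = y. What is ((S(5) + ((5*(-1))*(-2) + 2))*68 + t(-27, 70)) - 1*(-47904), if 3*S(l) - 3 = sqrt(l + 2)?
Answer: 48761 + 68*sqrt(7)/3 ≈ 48821.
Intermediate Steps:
S(l) = 1 + sqrt(2 + l)/3 (S(l) = 1 + sqrt(l + 2)/3 = 1 + sqrt(2 + l)/3)
((S(5) + ((5*(-1))*(-2) + 2))*68 + t(-27, 70)) - 1*(-47904) = (((1 + sqrt(2 + 5)/3) + ((5*(-1))*(-2) + 2))*68 - 27) - 1*(-47904) = (((1 + sqrt(7)/3) + (-5*(-2) + 2))*68 - 27) + 47904 = (((1 + sqrt(7)/3) + (10 + 2))*68 - 27) + 47904 = (((1 + sqrt(7)/3) + 12)*68 - 27) + 47904 = ((13 + sqrt(7)/3)*68 - 27) + 47904 = ((884 + 68*sqrt(7)/3) - 27) + 47904 = (857 + 68*sqrt(7)/3) + 47904 = 48761 + 68*sqrt(7)/3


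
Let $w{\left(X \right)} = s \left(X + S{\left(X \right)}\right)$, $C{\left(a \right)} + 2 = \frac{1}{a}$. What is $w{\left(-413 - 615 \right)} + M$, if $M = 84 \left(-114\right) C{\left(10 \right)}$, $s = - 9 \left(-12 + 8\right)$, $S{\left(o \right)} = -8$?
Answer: $- \frac{95508}{5} \approx -19102.0$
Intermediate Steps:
$C{\left(a \right)} = -2 + \frac{1}{a}$
$s = 36$ ($s = \left(-9\right) \left(-4\right) = 36$)
$w{\left(X \right)} = -288 + 36 X$ ($w{\left(X \right)} = 36 \left(X - 8\right) = 36 \left(-8 + X\right) = -288 + 36 X$)
$M = \frac{90972}{5}$ ($M = 84 \left(-114\right) \left(-2 + \frac{1}{10}\right) = - 9576 \left(-2 + \frac{1}{10}\right) = \left(-9576\right) \left(- \frac{19}{10}\right) = \frac{90972}{5} \approx 18194.0$)
$w{\left(-413 - 615 \right)} + M = \left(-288 + 36 \left(-413 - 615\right)\right) + \frac{90972}{5} = \left(-288 + 36 \left(-1028\right)\right) + \frac{90972}{5} = \left(-288 - 37008\right) + \frac{90972}{5} = -37296 + \frac{90972}{5} = - \frac{95508}{5}$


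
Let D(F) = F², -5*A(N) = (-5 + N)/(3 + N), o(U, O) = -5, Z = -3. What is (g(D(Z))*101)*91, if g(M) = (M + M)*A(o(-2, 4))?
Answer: -165438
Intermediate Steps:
A(N) = -(-5 + N)/(5*(3 + N))
g(M) = -2*M (g(M) = (M + M)*((5 - 1*(-5))/(5*(3 - 5))) = (2*M)*((⅕)*(5 + 5)/(-2)) = (2*M)*((⅕)*(-½)*10) = (2*M)*(-1) = -2*M)
(g(D(Z))*101)*91 = (-2*(-3)²*101)*91 = (-2*9*101)*91 = -18*101*91 = -1818*91 = -165438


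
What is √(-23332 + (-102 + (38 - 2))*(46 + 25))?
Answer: I*√28018 ≈ 167.39*I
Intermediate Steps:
√(-23332 + (-102 + (38 - 2))*(46 + 25)) = √(-23332 + (-102 + 36)*71) = √(-23332 - 66*71) = √(-23332 - 4686) = √(-28018) = I*√28018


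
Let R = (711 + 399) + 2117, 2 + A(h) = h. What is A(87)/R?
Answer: 85/3227 ≈ 0.026340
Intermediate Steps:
A(h) = -2 + h
R = 3227 (R = 1110 + 2117 = 3227)
A(87)/R = (-2 + 87)/3227 = 85*(1/3227) = 85/3227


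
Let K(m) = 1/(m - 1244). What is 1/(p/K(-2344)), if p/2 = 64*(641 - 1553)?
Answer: 1/418848768 ≈ 2.3875e-9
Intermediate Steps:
p = -116736 (p = 2*(64*(641 - 1553)) = 2*(64*(-912)) = 2*(-58368) = -116736)
K(m) = 1/(-1244 + m)
1/(p/K(-2344)) = 1/(-116736/(1/(-1244 - 2344))) = 1/(-116736/(1/(-3588))) = 1/(-116736/(-1/3588)) = 1/(-116736*(-3588)) = 1/418848768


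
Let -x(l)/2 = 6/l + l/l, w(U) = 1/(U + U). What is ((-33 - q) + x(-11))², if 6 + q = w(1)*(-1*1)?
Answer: 363609/484 ≈ 751.26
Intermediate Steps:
w(U) = 1/(2*U)
q = -13/2 (q = -6 + ((½)/1)*(-1*1) = -6 + ((½)*1)*(-1) = -6 + (½)*(-1) = -6 - ½ = -13/2 ≈ -6.5000)
x(l) = -2 - 12/l (x(l) = -2*(6/l + l/l) = -2*(6/l + 1) = -2*(1 + 6/l) = -2 - 12/l)
((-33 - q) + x(-11))² = ((-33 - 1*(-13/2)) + (-2 - 12/(-11)))² = ((-33 + 13/2) + (-2 - 12*(-1/11)))² = (-53/2 + (-2 + 12/11))² = (-53/2 - 10/11)² = (-603/22)² = 363609/484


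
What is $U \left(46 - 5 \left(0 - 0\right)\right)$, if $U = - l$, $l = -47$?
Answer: $2162$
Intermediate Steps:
$U = 47$ ($U = \left(-1\right) \left(-47\right) = 47$)
$U \left(46 - 5 \left(0 - 0\right)\right) = 47 \left(46 - 5 \left(0 - 0\right)\right) = 47 \left(46 - 5 \left(0 + \left(-5 + 5\right)\right)\right) = 47 \left(46 - 5 \left(0 + 0\right)\right) = 47 \left(46 - 0\right) = 47 \left(46 + 0\right) = 47 \cdot 46 = 2162$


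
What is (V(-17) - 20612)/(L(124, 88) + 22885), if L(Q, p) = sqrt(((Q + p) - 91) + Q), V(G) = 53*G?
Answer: -1386831/1475276 + 2121*sqrt(5)/7376380 ≈ -0.93941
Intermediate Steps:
L(Q, p) = sqrt(-91 + p + 2*Q) (L(Q, p) = sqrt((-91 + Q + p) + Q) = sqrt(-91 + p + 2*Q))
(V(-17) - 20612)/(L(124, 88) + 22885) = (53*(-17) - 20612)/(sqrt(-91 + 88 + 2*124) + 22885) = (-901 - 20612)/(sqrt(-91 + 88 + 248) + 22885) = -21513/(sqrt(245) + 22885) = -21513/(7*sqrt(5) + 22885) = -21513/(22885 + 7*sqrt(5))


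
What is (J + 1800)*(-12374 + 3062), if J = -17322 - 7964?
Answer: 218701632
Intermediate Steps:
J = -25286
(J + 1800)*(-12374 + 3062) = (-25286 + 1800)*(-12374 + 3062) = -23486*(-9312) = 218701632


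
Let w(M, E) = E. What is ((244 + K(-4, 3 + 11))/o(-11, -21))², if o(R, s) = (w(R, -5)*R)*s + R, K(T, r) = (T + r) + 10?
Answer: 144/2809 ≈ 0.051264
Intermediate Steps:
K(T, r) = 10 + T + r
o(R, s) = R - 5*R*s (o(R, s) = (-5*R)*s + R = -5*R*s + R = R - 5*R*s)
((244 + K(-4, 3 + 11))/o(-11, -21))² = ((244 + (10 - 4 + (3 + 11)))/((-11*(1 - 5*(-21)))))² = ((244 + (10 - 4 + 14))/((-11*(1 + 105))))² = ((244 + 20)/((-11*106)))² = (264/(-1166))² = (264*(-1/1166))² = (-12/53)² = 144/2809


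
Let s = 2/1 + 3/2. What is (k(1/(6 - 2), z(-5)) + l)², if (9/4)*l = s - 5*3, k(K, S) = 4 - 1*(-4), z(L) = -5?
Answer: 676/81 ≈ 8.3457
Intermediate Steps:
s = 7/2 (s = 2*1 + 3*(½) = 2 + 3/2 = 7/2 ≈ 3.5000)
k(K, S) = 8 (k(K, S) = 4 + 4 = 8)
l = -46/9 (l = 4*(7/2 - 5*3)/9 = 4*(7/2 - 15)/9 = (4/9)*(-23/2) = -46/9 ≈ -5.1111)
(k(1/(6 - 2), z(-5)) + l)² = (8 - 46/9)² = (26/9)² = 676/81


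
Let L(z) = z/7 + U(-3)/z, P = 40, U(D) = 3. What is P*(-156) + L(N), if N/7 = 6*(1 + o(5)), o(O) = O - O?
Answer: -87275/14 ≈ -6233.9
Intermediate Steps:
o(O) = 0
N = 42 (N = 7*(6*(1 + 0)) = 7*(6*1) = 7*6 = 42)
L(z) = 3/z + z/7 (L(z) = z/7 + 3/z = 3/z + z/7)
P*(-156) + L(N) = 40*(-156) + (3/42 + (⅐)*42) = -6240 + (3*(1/42) + 6) = -6240 + (1/14 + 6) = -6240 + 85/14 = -87275/14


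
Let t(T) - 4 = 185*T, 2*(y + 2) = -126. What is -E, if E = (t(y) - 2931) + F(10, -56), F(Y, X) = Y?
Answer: 14942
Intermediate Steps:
y = -65 (y = -2 + (½)*(-126) = -2 - 63 = -65)
t(T) = 4 + 185*T
E = -14942 (E = ((4 + 185*(-65)) - 2931) + 10 = ((4 - 12025) - 2931) + 10 = (-12021 - 2931) + 10 = -14952 + 10 = -14942)
-E = -1*(-14942) = 14942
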